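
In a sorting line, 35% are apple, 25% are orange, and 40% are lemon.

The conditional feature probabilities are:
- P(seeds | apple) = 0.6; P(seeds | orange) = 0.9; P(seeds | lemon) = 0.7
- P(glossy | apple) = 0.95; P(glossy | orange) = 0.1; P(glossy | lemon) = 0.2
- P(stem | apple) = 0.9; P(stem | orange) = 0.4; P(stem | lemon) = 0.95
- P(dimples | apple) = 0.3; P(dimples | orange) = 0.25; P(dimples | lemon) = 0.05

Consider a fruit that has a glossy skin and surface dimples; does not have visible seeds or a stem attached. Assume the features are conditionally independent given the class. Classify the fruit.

apple: 0.35 × (1−0.6) × 0.95 × (1−0.9) × 0.3 = 0.00399
orange: 0.25 × (1−0.9) × 0.1 × (1−0.4) × 0.25 = 0.000375
lemon: 0.4 × (1−0.7) × 0.2 × (1−0.95) × 0.05 = 0.00006
Highest score → apple.

apple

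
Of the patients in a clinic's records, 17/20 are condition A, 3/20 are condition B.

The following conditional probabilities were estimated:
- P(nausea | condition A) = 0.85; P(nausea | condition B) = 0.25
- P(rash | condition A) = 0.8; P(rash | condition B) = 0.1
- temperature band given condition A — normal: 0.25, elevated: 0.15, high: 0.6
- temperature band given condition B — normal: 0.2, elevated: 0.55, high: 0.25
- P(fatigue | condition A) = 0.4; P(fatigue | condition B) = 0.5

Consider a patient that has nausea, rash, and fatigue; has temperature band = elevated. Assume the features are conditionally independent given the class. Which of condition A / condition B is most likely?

condition A

condition A: 0.85 × 0.85 × 0.8 × 0.15 × 0.4 = 0.03468
condition B: 0.15 × 0.25 × 0.1 × 0.55 × 0.5 = 0.00103125
Highest score → condition A.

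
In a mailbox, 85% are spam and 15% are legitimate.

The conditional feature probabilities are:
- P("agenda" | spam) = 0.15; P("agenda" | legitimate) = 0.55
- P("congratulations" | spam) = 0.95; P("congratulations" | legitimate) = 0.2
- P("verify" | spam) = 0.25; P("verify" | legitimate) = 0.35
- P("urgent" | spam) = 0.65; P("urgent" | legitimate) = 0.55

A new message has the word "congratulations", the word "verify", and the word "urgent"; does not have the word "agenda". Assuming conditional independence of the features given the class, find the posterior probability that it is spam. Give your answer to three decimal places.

0.977

spam: 0.85 × (1−0.15) × 0.95 × 0.25 × 0.65 = 0.1115359375
legitimate: 0.15 × (1−0.55) × 0.2 × 0.35 × 0.55 = 0.00259875
P(spam | x) = 0.1115359375 / 0.1141346875 ≈ 0.977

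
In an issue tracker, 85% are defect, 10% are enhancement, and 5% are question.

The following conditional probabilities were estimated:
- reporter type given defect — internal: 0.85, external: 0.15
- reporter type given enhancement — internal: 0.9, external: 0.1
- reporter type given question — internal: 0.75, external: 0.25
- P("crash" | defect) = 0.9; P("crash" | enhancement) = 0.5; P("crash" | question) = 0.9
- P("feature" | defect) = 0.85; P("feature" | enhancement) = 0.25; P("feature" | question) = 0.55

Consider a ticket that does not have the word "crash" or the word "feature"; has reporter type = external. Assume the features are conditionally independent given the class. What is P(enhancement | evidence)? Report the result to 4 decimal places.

defect: 0.85 × 0.15 × (1−0.9) × (1−0.85) = 0.0019125
enhancement: 0.1 × 0.1 × (1−0.5) × (1−0.25) = 0.00375
question: 0.05 × 0.25 × (1−0.9) × (1−0.55) = 0.0005625
P(enhancement | x) = 0.00375 / 0.006225 ≈ 0.6024

0.6024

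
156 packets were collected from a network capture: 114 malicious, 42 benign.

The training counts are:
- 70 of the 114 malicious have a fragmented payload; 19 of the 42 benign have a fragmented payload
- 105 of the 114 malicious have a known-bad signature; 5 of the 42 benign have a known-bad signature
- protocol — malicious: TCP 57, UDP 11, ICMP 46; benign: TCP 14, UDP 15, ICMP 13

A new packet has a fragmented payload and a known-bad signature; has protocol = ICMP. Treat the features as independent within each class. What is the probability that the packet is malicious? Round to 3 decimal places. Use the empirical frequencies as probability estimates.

malicious: (114/156) × (70/114) × (105/114) × (46/114) ≈ 0.166767
benign: (42/156) × (19/42) × (5/42) × (13/42) ≈ 0.00448791
P(malicious | x) = 0.166767 / 0.17125491 ≈ 0.974

0.974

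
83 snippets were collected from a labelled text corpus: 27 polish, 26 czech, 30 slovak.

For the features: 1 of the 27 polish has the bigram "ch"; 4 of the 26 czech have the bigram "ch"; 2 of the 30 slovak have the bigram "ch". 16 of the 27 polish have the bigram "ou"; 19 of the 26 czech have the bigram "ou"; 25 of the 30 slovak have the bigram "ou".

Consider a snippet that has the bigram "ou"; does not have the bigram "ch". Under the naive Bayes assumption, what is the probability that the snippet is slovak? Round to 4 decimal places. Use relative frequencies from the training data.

0.4257

polish: (27/83) × (26/27) × (16/27) ≈ 0.185631
czech: (26/83) × (22/26) × (19/26) ≈ 0.193698
slovak: (30/83) × (28/30) × (25/30) ≈ 0.281124
P(slovak | x) = 0.281124 / 0.660453 ≈ 0.4257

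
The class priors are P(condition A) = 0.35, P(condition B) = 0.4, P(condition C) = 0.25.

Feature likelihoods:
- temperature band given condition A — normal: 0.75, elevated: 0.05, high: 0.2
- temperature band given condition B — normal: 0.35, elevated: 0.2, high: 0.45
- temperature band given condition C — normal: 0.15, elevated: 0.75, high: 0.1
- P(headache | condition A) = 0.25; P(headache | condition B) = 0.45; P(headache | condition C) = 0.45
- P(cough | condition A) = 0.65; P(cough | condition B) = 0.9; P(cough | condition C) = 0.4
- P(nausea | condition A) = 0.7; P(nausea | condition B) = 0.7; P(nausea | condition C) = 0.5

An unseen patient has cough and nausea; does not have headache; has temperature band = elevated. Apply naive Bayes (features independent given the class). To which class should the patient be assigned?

condition B

condition A: 0.35 × 0.05 × (1−0.25) × 0.65 × 0.7 = 0.005971875
condition B: 0.4 × 0.2 × (1−0.45) × 0.9 × 0.7 = 0.02772
condition C: 0.25 × 0.75 × (1−0.45) × 0.4 × 0.5 = 0.020625
Highest score → condition B.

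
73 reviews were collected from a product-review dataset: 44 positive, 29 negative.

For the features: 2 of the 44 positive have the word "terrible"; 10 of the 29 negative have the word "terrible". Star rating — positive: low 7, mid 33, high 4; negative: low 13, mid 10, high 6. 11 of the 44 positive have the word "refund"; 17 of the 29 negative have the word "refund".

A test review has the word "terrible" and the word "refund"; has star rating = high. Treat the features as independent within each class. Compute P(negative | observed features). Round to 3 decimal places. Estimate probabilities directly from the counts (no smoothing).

positive: (44/73) × (2/44) × (4/44) × (11/44) ≈ 0.000622665
negative: (29/73) × (10/29) × (6/29) × (17/29) ≈ 0.0166143
P(negative | x) = 0.0166143 / 0.017236965 ≈ 0.964

0.964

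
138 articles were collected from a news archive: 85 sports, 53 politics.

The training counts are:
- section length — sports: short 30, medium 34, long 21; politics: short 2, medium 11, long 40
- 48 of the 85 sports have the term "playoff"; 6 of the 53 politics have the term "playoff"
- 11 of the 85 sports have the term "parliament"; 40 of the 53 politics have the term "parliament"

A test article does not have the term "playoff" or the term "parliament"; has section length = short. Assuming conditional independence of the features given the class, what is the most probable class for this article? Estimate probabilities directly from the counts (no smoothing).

sports

sports: (85/138) × (30/85) × (37/85) × (74/85) ≈ 0.082383
politics: (53/138) × (2/53) × (47/53) × (13/53) ≈ 0.00315239
Highest score → sports.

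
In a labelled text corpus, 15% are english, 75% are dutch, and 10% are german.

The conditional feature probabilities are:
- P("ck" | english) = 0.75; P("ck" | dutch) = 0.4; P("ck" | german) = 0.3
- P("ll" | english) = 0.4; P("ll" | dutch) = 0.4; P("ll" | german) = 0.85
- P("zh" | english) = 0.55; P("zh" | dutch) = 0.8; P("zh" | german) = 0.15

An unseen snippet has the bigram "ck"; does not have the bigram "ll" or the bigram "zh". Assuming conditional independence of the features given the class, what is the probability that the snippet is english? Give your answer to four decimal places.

english: 0.15 × 0.75 × (1−0.4) × (1−0.55) = 0.030375
dutch: 0.75 × 0.4 × (1−0.4) × (1−0.8) = 0.036
german: 0.1 × 0.3 × (1−0.85) × (1−0.15) = 0.003825
P(english | x) = 0.030375 / 0.0702 ≈ 0.4327

0.4327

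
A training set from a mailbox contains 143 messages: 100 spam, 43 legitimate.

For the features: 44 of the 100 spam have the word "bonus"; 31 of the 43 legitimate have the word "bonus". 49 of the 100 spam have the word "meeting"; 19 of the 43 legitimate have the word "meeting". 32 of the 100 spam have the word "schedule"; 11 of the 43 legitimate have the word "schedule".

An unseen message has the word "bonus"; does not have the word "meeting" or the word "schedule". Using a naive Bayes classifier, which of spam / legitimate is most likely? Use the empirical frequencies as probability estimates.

spam: (100/143) × (44/100) × (51/100) × (68/100) ≈ 0.106708
legitimate: (43/143) × (31/43) × (24/43) × (32/43) ≈ 0.090043
Highest score → spam.

spam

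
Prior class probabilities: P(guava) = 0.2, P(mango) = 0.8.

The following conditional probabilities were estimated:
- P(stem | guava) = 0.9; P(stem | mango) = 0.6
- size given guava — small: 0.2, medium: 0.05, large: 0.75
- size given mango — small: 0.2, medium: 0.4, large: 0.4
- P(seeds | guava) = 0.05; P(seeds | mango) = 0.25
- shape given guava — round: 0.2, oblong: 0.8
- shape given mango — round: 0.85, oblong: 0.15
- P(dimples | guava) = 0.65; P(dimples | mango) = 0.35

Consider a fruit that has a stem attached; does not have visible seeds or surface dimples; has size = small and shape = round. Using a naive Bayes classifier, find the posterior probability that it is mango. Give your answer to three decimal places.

guava: 0.2 × 0.9 × 0.2 × (1−0.05) × 0.2 × (1−0.65) = 0.002394
mango: 0.8 × 0.6 × 0.2 × (1−0.25) × 0.85 × (1−0.35) = 0.03978
P(mango | x) = 0.03978 / 0.042174 ≈ 0.943

0.943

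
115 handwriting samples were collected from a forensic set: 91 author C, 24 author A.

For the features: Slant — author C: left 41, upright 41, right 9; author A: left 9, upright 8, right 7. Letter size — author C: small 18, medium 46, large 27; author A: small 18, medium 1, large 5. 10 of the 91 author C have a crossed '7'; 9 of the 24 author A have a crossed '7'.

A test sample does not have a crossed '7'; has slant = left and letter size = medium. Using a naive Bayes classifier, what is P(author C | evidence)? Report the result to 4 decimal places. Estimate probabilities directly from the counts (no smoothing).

0.9875

author C: (91/115) × (41/91) × (46/91) × (81/91) ≈ 0.160415
author A: (24/115) × (9/24) × (1/24) × (15/24) ≈ 0.00203804
P(author C | x) = 0.160415 / 0.16245304 ≈ 0.9875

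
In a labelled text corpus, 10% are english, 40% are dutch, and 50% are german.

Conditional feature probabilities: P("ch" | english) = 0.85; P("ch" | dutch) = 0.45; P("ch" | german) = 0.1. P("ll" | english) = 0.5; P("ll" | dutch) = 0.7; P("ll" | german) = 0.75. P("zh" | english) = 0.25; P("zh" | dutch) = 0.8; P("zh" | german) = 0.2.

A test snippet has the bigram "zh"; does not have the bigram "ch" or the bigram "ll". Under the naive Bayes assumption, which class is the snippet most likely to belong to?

english: 0.1 × (1−0.85) × (1−0.5) × 0.25 = 0.001875
dutch: 0.4 × (1−0.45) × (1−0.7) × 0.8 = 0.0528
german: 0.5 × (1−0.1) × (1−0.75) × 0.2 = 0.0225
Highest score → dutch.

dutch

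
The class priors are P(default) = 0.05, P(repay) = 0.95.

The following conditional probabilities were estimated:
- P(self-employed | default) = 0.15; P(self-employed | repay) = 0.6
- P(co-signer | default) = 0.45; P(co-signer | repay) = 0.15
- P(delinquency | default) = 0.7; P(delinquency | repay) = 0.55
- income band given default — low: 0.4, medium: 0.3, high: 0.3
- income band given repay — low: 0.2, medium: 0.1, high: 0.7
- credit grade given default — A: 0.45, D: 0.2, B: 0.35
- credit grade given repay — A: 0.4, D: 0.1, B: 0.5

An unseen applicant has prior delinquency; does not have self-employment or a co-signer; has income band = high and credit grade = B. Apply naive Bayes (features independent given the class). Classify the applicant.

repay

default: 0.05 × (1−0.15) × (1−0.45) × 0.7 × 0.3 × 0.35 = 0.0017180625
repay: 0.95 × (1−0.6) × (1−0.15) × 0.55 × 0.7 × 0.5 = 0.0621775
Highest score → repay.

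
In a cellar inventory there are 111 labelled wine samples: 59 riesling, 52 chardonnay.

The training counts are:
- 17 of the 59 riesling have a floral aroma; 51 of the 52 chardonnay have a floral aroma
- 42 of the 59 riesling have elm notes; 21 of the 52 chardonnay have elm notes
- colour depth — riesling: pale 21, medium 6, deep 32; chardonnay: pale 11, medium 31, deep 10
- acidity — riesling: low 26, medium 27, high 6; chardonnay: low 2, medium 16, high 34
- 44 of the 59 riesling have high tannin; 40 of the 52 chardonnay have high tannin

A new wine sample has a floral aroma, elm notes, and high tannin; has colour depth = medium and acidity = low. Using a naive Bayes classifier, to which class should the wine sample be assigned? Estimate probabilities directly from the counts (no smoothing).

riesling

riesling: (59/111) × (17/59) × (42/59) × (6/59) × (26/59) × (44/59) ≈ 0.00364372
chardonnay: (52/111) × (51/52) × (21/52) × (31/52) × (2/52) × (40/52) ≈ 0.00327269
Highest score → riesling.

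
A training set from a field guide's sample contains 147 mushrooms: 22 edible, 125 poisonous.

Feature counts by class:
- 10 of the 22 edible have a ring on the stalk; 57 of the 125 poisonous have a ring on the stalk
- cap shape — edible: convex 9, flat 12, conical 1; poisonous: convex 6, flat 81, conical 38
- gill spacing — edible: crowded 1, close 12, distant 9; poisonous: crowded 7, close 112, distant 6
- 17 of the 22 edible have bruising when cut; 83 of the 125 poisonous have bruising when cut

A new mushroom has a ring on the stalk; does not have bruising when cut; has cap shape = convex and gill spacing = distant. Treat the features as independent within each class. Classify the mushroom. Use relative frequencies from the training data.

edible

edible: (22/147) × (10/22) × (9/22) × (9/22) × (5/22) ≈ 0.00258744
poisonous: (125/147) × (57/125) × (6/125) × (6/125) × (42/125) ≈ 0.000300178
Highest score → edible.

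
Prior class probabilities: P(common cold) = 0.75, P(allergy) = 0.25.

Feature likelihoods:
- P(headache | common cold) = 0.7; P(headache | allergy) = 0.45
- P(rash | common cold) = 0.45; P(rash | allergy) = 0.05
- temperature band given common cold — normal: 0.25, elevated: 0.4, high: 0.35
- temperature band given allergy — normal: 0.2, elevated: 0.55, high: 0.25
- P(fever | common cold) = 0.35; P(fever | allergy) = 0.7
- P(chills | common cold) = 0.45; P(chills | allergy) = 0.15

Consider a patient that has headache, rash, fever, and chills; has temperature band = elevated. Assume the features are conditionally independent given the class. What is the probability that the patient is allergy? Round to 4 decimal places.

common cold: 0.75 × 0.7 × 0.45 × 0.4 × 0.35 × 0.45 = 0.01488375
allergy: 0.25 × 0.45 × 0.05 × 0.55 × 0.7 × 0.15 = 0.00032484375
P(allergy | x) = 0.00032484375 / 0.01520859375 ≈ 0.0214

0.0214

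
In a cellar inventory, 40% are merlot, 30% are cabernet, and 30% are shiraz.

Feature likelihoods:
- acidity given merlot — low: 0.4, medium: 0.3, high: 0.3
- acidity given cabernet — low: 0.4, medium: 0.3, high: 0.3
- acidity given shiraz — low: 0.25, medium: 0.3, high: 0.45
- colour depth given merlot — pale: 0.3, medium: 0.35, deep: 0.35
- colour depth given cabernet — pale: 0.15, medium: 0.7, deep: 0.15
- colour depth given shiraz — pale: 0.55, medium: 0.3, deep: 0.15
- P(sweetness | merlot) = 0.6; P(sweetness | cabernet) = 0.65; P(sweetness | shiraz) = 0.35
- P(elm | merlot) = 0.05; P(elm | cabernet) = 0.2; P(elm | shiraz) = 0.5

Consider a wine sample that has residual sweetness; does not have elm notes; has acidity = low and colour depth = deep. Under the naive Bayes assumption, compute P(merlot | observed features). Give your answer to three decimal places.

merlot: 0.4 × 0.4 × 0.35 × 0.6 × (1−0.05) = 0.03192
cabernet: 0.3 × 0.4 × 0.15 × 0.65 × (1−0.2) = 0.00936
shiraz: 0.3 × 0.25 × 0.15 × 0.35 × (1−0.5) = 0.00196875
P(merlot | x) = 0.03192 / 0.04324875 ≈ 0.738

0.738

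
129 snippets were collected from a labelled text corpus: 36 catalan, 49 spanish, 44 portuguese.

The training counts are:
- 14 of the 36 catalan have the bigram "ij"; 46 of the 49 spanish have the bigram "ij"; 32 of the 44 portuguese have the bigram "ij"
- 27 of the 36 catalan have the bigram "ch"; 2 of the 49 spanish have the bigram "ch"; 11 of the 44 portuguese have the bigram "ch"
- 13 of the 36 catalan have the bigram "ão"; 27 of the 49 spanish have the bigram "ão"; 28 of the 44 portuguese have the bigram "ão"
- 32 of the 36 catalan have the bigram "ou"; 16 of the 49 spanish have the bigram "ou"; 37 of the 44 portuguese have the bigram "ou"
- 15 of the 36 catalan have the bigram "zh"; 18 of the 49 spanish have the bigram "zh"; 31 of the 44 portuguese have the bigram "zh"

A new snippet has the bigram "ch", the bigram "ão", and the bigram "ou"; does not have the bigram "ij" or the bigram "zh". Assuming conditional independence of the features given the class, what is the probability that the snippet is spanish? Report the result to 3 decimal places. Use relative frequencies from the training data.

catalan: (36/129) × (22/36) × (27/36) × (13/36) × (32/36) × (21/36) ≈ 0.0239497
spanish: (49/129) × (3/49) × (2/49) × (27/49) × (16/49) × (31/49) ≈ 0.000108049
portuguese: (44/129) × (12/44) × (11/44) × (28/44) × (37/44) × (13/44) ≈ 0.00367686
P(spanish | x) = 0.000108049 / 0.027734609 ≈ 0.004

0.004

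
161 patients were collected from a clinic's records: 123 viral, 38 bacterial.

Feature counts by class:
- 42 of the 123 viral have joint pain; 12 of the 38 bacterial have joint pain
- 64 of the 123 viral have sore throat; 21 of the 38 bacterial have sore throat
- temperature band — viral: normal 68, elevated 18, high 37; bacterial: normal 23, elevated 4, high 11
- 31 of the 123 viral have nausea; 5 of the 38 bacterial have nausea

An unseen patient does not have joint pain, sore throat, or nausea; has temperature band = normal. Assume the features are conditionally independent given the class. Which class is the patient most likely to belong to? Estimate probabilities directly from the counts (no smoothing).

viral

viral: (123/161) × (81/123) × (59/123) × (68/123) × (92/123) ≈ 0.0997913
bacterial: (38/161) × (26/38) × (17/38) × (23/38) × (33/38) ≈ 0.0379741
Highest score → viral.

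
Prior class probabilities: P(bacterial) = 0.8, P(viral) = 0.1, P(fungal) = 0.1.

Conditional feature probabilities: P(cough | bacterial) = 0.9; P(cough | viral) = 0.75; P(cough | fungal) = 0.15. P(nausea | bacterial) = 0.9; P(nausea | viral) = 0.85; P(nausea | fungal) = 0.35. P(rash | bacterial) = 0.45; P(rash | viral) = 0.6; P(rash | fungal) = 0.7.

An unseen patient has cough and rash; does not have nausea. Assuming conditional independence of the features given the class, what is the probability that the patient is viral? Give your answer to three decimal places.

bacterial: 0.8 × 0.9 × (1−0.9) × 0.45 = 0.0324
viral: 0.1 × 0.75 × (1−0.85) × 0.6 = 0.00675
fungal: 0.1 × 0.15 × (1−0.35) × 0.7 = 0.006825
P(viral | x) = 0.00675 / 0.045975 ≈ 0.147

0.147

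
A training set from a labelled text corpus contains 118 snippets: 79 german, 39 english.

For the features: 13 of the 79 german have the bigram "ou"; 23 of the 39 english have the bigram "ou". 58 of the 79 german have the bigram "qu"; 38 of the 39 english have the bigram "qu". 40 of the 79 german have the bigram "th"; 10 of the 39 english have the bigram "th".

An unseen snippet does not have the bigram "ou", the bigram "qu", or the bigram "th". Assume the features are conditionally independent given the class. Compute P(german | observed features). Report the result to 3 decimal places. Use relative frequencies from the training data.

0.966

german: (79/118) × (66/79) × (21/79) × (39/79) ≈ 0.0733993
english: (39/118) × (16/39) × (1/39) × (29/39) ≈ 0.00258528
P(german | x) = 0.0733993 / 0.07598458 ≈ 0.966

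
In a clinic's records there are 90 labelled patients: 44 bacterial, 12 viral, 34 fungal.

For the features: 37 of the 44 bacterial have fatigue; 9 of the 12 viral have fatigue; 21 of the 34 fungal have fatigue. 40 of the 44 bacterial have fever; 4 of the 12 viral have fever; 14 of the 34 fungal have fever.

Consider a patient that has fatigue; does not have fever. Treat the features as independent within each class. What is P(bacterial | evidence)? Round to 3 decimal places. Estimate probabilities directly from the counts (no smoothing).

0.155

bacterial: (44/90) × (37/44) × (4/44) ≈ 0.0373737
viral: (12/90) × (9/12) × (8/12) ≈ 0.0666667
fungal: (34/90) × (21/34) × (20/34) ≈ 0.137255
P(bacterial | x) = 0.0373737 / 0.2412954 ≈ 0.155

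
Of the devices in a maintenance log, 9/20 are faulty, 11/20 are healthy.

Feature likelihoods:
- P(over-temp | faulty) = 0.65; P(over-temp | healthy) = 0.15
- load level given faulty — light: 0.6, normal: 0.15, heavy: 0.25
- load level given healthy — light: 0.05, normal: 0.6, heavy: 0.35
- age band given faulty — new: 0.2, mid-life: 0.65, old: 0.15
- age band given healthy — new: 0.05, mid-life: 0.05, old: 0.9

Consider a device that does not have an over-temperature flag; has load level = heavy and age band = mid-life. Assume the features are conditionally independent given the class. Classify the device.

faulty

faulty: 0.45 × (1−0.65) × 0.25 × 0.65 = 0.02559375
healthy: 0.55 × (1−0.15) × 0.35 × 0.05 = 0.00818125
Highest score → faulty.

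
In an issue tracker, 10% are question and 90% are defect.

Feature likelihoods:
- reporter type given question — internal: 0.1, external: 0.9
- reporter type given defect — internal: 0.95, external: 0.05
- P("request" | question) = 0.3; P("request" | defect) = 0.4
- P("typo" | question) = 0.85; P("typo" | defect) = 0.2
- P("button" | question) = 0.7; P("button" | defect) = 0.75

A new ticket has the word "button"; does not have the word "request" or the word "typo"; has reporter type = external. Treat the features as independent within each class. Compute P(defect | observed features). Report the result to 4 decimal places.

question: 0.1 × 0.9 × (1−0.3) × (1−0.85) × 0.7 = 0.006615
defect: 0.9 × 0.05 × (1−0.4) × (1−0.2) × 0.75 = 0.0162
P(defect | x) = 0.0162 / 0.022815 ≈ 0.7101

0.7101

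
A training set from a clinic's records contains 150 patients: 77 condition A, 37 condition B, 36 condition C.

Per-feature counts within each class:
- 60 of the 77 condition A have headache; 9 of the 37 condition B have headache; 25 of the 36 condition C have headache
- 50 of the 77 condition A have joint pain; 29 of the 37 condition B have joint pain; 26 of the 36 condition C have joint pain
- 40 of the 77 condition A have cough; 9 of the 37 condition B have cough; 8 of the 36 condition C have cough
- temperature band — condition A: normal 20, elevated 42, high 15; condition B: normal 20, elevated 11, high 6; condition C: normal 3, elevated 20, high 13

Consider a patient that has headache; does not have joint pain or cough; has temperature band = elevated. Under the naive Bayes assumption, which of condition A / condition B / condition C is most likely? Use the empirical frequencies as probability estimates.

condition A: (77/150) × (60/77) × (27/77) × (37/77) × (42/77) ≈ 0.0367623
condition B: (37/150) × (9/37) × (8/37) × (28/37) × (11/37) ≈ 0.00291868
condition C: (36/150) × (25/36) × (10/36) × (28/36) × (20/36) ≈ 0.0200046
Highest score → condition A.

condition A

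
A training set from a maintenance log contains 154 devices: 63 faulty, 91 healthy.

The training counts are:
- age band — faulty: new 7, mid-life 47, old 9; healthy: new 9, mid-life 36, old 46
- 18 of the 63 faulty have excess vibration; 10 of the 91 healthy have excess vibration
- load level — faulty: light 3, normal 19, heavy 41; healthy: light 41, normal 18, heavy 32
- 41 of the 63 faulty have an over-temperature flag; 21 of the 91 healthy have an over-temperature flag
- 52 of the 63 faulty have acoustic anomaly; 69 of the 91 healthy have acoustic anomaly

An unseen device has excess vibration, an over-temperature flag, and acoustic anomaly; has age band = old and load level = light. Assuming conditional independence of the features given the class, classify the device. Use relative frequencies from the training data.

healthy

faulty: (63/154) × (9/63) × (18/63) × (3/63) × (41/63) × (52/63) ≈ 0.000427111
healthy: (91/154) × (46/91) × (10/91) × (41/91) × (21/91) × (69/91) ≈ 0.00258776
Highest score → healthy.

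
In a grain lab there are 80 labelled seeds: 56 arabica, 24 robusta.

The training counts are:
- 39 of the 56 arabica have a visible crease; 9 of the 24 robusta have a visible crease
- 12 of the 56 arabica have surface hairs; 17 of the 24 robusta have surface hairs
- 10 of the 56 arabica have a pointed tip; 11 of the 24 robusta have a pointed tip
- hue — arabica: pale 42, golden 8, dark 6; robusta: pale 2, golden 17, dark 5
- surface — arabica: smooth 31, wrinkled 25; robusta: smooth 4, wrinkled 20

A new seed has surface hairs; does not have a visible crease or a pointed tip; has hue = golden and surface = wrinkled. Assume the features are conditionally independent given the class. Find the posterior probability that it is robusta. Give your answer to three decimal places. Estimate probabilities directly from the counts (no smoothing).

arabica: (56/80) × (17/56) × (12/56) × (46/56) × (8/56) × (25/56) ≈ 0.00238548
robusta: (24/80) × (15/24) × (17/24) × (13/24) × (17/24) × (20/24) ≈ 0.0424646
P(robusta | x) = 0.0424646 / 0.04485008 ≈ 0.947

0.947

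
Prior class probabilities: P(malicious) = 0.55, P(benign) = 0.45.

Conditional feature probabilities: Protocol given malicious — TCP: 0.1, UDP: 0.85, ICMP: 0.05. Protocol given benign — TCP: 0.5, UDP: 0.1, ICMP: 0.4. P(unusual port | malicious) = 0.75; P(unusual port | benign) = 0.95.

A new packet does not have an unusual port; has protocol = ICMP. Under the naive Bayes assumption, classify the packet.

benign

malicious: 0.55 × 0.05 × (1−0.75) = 0.006875
benign: 0.45 × 0.4 × (1−0.95) = 0.009
Highest score → benign.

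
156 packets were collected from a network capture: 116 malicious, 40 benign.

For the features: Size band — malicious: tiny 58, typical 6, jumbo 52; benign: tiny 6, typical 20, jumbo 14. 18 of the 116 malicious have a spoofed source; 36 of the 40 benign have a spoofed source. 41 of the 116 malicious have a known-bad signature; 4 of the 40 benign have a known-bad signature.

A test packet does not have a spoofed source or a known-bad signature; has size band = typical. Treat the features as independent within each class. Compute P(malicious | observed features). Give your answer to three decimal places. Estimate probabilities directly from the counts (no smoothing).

malicious: (116/156) × (6/116) × (98/116) × (75/116) ≈ 0.0210086
benign: (40/156) × (20/40) × (4/40) × (36/40) ≈ 0.0115385
P(malicious | x) = 0.0210086 / 0.0325471 ≈ 0.645

0.645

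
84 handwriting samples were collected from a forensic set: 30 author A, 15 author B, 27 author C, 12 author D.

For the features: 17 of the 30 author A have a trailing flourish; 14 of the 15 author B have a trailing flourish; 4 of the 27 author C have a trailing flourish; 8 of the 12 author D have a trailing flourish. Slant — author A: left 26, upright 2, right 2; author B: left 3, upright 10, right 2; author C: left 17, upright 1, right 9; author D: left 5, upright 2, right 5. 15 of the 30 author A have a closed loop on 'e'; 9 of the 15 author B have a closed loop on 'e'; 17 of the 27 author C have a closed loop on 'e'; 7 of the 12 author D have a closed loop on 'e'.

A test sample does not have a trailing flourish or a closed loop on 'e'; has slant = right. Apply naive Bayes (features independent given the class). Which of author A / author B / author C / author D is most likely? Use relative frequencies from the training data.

author A: (30/84) × (13/30) × (2/30) × (15/30) ≈ 0.00515873
author B: (15/84) × (1/15) × (2/15) × (6/15) ≈ 0.000634921
author C: (27/84) × (23/27) × (9/27) × (10/27) ≈ 0.0338036
author D: (12/84) × (4/12) × (5/12) × (5/12) ≈ 0.0082672
Highest score → author C.

author C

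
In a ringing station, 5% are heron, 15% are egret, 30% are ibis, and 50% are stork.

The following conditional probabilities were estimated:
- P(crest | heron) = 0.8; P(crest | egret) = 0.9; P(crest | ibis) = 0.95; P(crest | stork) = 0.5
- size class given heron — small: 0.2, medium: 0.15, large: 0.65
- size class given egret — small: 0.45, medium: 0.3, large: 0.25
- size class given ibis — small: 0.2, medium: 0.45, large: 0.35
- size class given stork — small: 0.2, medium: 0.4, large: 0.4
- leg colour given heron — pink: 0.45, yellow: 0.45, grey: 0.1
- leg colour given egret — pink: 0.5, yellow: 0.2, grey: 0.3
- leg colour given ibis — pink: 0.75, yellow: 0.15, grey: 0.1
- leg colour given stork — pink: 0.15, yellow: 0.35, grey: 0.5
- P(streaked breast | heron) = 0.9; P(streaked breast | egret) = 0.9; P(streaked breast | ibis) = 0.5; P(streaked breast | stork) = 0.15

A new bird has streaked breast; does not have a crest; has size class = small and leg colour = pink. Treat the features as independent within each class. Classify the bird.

heron: 0.05 × (1−0.8) × 0.2 × 0.45 × 0.9 = 0.00081
egret: 0.15 × (1−0.9) × 0.45 × 0.5 × 0.9 = 0.0030375
ibis: 0.3 × (1−0.95) × 0.2 × 0.75 × 0.5 = 0.001125
stork: 0.5 × (1−0.5) × 0.2 × 0.15 × 0.15 = 0.001125
Highest score → egret.

egret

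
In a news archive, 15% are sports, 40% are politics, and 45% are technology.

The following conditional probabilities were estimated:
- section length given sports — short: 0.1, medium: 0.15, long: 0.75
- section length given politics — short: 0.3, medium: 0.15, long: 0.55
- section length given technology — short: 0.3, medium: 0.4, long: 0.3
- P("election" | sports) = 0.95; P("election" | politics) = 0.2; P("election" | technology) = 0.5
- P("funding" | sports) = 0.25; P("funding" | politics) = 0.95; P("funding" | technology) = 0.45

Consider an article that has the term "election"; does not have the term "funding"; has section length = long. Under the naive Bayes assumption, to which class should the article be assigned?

sports

sports: 0.15 × 0.75 × 0.95 × (1−0.25) = 0.08015625
politics: 0.4 × 0.55 × 0.2 × (1−0.95) = 0.0022
technology: 0.45 × 0.3 × 0.5 × (1−0.45) = 0.037125
Highest score → sports.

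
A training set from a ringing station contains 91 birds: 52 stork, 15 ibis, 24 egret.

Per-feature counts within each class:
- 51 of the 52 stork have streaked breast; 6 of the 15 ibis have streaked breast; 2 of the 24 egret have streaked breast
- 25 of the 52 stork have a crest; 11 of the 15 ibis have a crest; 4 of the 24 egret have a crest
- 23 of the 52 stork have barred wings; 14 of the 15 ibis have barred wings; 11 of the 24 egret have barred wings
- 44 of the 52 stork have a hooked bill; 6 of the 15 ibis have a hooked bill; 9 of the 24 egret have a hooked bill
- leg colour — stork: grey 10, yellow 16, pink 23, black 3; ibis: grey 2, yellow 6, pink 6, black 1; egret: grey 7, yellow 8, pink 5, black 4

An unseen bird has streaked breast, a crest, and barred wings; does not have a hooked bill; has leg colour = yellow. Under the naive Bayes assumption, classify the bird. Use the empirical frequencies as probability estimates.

ibis

stork: (52/91) × (51/52) × (25/52) × (23/52) × (8/52) × (16/52) ≈ 0.00564148
ibis: (15/91) × (6/15) × (11/15) × (14/15) × (9/15) × (6/15) ≈ 0.0108308
egret: (24/91) × (2/24) × (4/24) × (11/24) × (15/24) × (8/24) ≈ 0.000349766
Highest score → ibis.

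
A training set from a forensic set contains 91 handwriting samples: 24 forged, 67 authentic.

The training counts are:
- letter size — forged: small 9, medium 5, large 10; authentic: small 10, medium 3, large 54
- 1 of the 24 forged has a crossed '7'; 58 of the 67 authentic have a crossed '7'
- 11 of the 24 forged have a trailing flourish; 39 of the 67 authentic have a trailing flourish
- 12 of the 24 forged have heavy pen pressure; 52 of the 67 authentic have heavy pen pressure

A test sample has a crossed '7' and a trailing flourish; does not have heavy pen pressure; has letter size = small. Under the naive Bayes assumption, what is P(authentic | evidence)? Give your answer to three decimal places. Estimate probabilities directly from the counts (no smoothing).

forged: (24/91) × (9/24) × (1/24) × (11/24) × (12/24) ≈ 0.000944368
authentic: (67/91) × (10/67) × (58/67) × (39/67) × (15/67) ≈ 0.012397
P(authentic | x) = 0.012397 / 0.013341368 ≈ 0.929

0.929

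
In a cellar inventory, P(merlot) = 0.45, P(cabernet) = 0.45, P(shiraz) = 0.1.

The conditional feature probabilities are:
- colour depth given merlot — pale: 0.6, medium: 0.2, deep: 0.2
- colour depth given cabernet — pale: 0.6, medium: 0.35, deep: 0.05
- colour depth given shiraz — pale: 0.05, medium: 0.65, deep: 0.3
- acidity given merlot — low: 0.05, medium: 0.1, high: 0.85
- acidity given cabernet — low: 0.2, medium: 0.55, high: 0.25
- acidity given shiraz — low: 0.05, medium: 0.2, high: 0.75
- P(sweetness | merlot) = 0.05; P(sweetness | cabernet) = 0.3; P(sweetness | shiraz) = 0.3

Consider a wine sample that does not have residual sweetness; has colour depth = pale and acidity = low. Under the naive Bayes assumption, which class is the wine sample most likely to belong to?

cabernet

merlot: 0.45 × 0.6 × 0.05 × (1−0.05) = 0.012825
cabernet: 0.45 × 0.6 × 0.2 × (1−0.3) = 0.0378
shiraz: 0.1 × 0.05 × 0.05 × (1−0.3) = 0.000175
Highest score → cabernet.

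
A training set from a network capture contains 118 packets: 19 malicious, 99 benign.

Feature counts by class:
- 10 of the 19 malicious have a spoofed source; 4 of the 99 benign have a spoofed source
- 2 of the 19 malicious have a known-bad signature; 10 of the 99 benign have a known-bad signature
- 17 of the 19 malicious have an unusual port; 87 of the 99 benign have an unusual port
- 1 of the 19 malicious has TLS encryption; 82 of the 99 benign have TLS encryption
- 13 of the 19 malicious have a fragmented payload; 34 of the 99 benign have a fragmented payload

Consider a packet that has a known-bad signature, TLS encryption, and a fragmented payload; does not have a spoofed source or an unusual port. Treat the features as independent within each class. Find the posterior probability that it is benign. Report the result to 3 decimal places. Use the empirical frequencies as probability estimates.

malicious: (19/118) × (9/19) × (2/19) × (2/19) × (1/19) × (13/19) ≈ 0.0000304333
benign: (99/118) × (95/99) × (10/99) × (12/99) × (82/99) × (34/99) ≈ 0.00280398
P(benign | x) = 0.00280398 / 0.0028344133 ≈ 0.989

0.989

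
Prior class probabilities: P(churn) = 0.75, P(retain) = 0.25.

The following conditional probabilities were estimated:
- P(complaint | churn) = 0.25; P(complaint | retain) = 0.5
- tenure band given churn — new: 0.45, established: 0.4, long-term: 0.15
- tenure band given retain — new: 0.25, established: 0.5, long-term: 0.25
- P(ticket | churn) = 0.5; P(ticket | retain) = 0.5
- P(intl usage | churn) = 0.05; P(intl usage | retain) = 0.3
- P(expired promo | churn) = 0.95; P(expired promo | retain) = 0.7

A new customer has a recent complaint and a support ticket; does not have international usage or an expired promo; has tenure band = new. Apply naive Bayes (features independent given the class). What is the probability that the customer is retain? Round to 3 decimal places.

0.621

churn: 0.75 × 0.25 × 0.45 × 0.5 × (1−0.05) × (1−0.95) = 0.00200390625
retain: 0.25 × 0.5 × 0.25 × 0.5 × (1−0.3) × (1−0.7) = 0.00328125
P(retain | x) = 0.00328125 / 0.00528515625 ≈ 0.621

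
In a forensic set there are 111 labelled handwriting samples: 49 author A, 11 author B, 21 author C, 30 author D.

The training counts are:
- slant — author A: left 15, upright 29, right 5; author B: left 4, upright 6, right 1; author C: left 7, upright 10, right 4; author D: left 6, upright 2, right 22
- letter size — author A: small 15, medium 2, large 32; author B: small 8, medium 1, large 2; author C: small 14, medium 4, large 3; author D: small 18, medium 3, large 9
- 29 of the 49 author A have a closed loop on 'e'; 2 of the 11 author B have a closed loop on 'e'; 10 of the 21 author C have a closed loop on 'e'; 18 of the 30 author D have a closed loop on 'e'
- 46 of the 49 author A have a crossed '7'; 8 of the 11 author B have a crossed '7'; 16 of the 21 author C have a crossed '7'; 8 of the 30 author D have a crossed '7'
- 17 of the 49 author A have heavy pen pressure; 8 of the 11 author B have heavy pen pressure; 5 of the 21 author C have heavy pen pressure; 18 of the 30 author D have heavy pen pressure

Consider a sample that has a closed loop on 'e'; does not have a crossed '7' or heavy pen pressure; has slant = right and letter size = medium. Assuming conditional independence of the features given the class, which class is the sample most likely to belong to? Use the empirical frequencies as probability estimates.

author D

author A: (49/111) × (5/49) × (2/49) × (29/49) × (3/49) × (32/49) ≈ 0.0000435073
author B: (11/111) × (1/11) × (1/11) × (2/11) × (3/11) × (3/11) ≈ 0.0000110759
author C: (21/111) × (4/21) × (4/21) × (10/21) × (5/21) × (16/21) ≈ 0.000592939
author D: (30/111) × (22/30) × (3/30) × (18/30) × (22/30) × (12/30) ≈ 0.00348829
Highest score → author D.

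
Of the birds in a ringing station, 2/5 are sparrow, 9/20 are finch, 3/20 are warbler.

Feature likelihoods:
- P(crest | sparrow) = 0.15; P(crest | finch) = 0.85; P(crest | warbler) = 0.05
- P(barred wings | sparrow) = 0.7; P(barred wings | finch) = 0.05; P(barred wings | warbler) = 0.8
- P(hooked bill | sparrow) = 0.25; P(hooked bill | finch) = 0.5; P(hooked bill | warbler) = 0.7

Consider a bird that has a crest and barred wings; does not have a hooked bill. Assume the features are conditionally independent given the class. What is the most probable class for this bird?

sparrow: 0.4 × 0.15 × 0.7 × (1−0.25) = 0.0315
finch: 0.45 × 0.85 × 0.05 × (1−0.5) = 0.0095625
warbler: 0.15 × 0.05 × 0.8 × (1−0.7) = 0.0018
Highest score → sparrow.

sparrow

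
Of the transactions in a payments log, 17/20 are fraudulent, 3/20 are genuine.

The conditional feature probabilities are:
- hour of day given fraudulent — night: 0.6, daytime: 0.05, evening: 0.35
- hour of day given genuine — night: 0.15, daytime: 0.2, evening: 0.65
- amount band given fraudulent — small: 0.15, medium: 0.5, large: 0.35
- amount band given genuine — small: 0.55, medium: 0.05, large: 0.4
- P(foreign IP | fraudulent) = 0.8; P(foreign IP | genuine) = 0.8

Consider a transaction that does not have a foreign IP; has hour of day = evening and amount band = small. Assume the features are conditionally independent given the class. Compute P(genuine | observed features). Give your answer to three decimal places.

fraudulent: 0.85 × 0.35 × 0.15 × (1−0.8) = 0.008925
genuine: 0.15 × 0.65 × 0.55 × (1−0.8) = 0.010725
P(genuine | x) = 0.010725 / 0.01965 ≈ 0.546

0.546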